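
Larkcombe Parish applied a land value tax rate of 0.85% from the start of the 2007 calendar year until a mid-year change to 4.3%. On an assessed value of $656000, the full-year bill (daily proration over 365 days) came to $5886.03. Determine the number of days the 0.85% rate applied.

360 days

Let d = days at the first rate; then 365 − d days at the second rate.
$656000 × [0.85%·d + 4.3%·(365−d)] / 365 = $5886.03
Solving gives d = 360, so the new rate took effect on 27 December 2007.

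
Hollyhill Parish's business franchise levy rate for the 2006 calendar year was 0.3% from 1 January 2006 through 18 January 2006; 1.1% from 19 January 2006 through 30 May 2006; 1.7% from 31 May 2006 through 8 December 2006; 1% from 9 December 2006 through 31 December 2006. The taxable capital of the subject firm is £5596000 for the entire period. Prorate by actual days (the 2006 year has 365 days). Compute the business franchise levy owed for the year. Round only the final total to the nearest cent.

£76657.53

1 January – 18 January 2006: 18 days at 0.3% → £5596000 × 0.3% × 18/365 = £827.9014
19 January – 30 May 2006: 132 days at 1.1% → £5596000 × 1.1% × 132/365 = £22261.3479
31 May – 8 December 2006: 192 days at 1.7% → £5596000 × 1.7% × 192/365 = £50042.0384
9 December – 31 December 2006: 23 days at 1% → £5596000 × 1% × 23/365 = £3526.2466
Total = £76657.5342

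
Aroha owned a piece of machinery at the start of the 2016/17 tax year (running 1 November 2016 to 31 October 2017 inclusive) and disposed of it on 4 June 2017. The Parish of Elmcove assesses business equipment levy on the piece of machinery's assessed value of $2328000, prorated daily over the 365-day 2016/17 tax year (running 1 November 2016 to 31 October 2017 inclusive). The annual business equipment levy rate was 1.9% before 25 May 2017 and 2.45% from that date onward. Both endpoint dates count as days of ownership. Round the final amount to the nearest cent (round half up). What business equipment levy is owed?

1 November 2016 – 24 May 2017: 205 days at 1.9% → $2328000 × 1.9% × 205/365 = $24842.6301
25 May – 4 June 2017: 11 days at 2.45% → $2328000 × 2.45% × 11/365 = $1718.8932
Total = $26561.5233

$26561.52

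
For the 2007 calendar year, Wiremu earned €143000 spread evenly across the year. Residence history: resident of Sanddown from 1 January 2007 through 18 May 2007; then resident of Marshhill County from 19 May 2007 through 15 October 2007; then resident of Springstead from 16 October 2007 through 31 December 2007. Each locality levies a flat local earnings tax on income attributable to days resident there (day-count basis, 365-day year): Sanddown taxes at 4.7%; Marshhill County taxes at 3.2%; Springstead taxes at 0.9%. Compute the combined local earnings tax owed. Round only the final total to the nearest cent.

€4693.14

Sanddown, 1 January – 18 May 2007: 138 days → €143000 × 4.7% × 138/365 = €2541.0904
Marshhill County, 19 May – 15 October 2007: 150 days → €143000 × 3.2% × 150/365 = €1880.5479
Springstead, 16 October – 31 December 2007: 77 days → €143000 × 0.9% × 77/365 = €271.5041
Total = €4693.1425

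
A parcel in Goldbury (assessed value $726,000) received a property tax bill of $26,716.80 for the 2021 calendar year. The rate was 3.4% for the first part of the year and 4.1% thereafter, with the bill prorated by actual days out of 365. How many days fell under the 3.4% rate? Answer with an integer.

Let d = days at the first rate; then 365 − d days at the second rate.
$726,000 × [3.4%·d + 4.1%·(365−d)] / 365 = $26,716.80
Solving gives d = 219, so the new rate took effect on August 8, 2021.

219 days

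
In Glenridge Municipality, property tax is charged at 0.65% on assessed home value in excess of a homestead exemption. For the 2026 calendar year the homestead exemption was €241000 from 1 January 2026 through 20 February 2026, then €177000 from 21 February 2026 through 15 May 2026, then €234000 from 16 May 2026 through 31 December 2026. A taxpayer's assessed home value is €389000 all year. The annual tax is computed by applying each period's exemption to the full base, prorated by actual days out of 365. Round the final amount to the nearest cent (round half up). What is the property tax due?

€1086.41

1 January – 20 February 2026: 51 days, exemption €241000 → (€389000 − €241000) × 0.65% × 51/365 = €134.4164
21 February – 15 May 2026: 84 days, exemption €177000 → (€389000 − €177000) × 0.65% × 84/365 = €317.1288
16 May – 31 December 2026: 230 days, exemption €234000 → (€389000 − €234000) × 0.65% × 230/365 = €634.8630
Total = €1086.4082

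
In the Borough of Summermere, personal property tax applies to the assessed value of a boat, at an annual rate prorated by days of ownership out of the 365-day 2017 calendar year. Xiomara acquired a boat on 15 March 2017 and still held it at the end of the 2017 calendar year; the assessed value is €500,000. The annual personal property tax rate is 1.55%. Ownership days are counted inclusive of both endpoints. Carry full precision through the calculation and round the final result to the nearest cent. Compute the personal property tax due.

Days held (15 March – 31 December 2017): 292 out of 365
Tax = €500,000 × 1.55% × 292/365 = €6,200.0000

€6,200.00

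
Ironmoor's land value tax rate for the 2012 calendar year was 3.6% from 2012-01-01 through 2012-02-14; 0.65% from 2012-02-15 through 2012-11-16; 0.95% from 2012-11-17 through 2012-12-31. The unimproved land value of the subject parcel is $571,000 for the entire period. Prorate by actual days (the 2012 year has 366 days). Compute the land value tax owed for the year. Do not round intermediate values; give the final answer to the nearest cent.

2012-01-01 to 2012-02-14: 45 days at 3.6% → $571,000 × 3.6% × 45/366 = $2,527.3770
2012-02-15 to 2012-11-16: 276 days at 0.65% → $571,000 × 0.65% × 276/366 = $2,798.8361
2012-11-17 to 2012-12-31: 45 days at 0.95% → $571,000 × 0.95% × 45/366 = $666.9467
Total = $5,993.1598

$5,993.16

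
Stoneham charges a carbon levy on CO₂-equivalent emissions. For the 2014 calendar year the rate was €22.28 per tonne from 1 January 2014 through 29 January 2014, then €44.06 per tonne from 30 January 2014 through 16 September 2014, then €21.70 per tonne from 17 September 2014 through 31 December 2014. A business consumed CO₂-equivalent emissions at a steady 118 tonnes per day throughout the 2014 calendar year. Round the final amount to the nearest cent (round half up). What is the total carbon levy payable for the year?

€1,543,454.16

1 January – 29 January 2014: 29 days × 118 tonnes/day = 3,422 tonnes at €22.28/tonne → €76,242.16
30 January – 16 September 2014: 230 days × 118 tonnes/day = 27,140 tonnes at €44.06/tonne → €1,195,788.40
17 September – 31 December 2014: 106 days × 118 tonnes/day = 12,508 tonnes at €21.70/tonne → €271,423.60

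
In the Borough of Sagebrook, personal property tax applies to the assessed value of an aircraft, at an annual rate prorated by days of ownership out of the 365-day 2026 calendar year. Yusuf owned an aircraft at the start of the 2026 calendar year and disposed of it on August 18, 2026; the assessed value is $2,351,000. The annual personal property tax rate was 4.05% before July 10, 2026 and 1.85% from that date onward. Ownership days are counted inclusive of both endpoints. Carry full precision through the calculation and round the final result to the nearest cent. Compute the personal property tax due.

January 1 – July 9, 2026: 190 days at 4.05% → $2,351,000 × 4.05% × 190/365 = $49,564.2329
July 10 – August 18, 2026: 40 days at 1.85% → $2,351,000 × 1.85% × 40/365 = $4,766.4110
Total = $54,330.6438

$54,330.64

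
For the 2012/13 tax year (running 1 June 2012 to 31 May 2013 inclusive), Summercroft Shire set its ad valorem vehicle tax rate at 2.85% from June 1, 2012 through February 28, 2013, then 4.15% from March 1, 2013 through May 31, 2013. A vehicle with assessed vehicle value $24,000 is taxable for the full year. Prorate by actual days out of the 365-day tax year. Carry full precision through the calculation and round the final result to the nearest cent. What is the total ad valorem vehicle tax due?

June 1, 2012 – February 28, 2013: 273 days at 2.85% → $24,000 × 2.85% × 273/365 = $511.5945
March 1 – May 31, 2013: 92 days at 4.15% → $24,000 × 4.15% × 92/365 = $251.0466
Total = $762.6411

$762.64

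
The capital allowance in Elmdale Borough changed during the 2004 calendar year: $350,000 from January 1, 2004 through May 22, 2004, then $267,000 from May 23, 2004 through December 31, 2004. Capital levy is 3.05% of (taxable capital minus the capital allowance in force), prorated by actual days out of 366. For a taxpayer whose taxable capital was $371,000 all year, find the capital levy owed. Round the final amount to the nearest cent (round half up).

$2,182.92

January 1 – May 22, 2004: 143 days, exemption $350,000 → ($371,000 − $350,000) × 3.05% × 143/366 = $250.2500
May 23 – December 31, 2004: 223 days, exemption $267,000 → ($371,000 − $267,000) × 3.05% × 223/366 = $1,932.6667
Total = $2,182.9167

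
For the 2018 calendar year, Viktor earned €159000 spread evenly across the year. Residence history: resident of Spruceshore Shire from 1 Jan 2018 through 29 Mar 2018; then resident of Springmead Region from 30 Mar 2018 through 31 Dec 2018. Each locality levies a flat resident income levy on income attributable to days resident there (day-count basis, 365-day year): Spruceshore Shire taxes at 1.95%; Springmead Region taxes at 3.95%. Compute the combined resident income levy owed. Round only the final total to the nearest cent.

€5513.82

Spruceshore Shire, 1 Jan – 29 Mar 2018: 88 days → €159000 × 1.95% × 88/365 = €747.5178
Springmead Region, 30 Mar – 31 Dec 2018: 277 days → €159000 × 3.95% × 277/365 = €4766.2973
Total = €5513.8151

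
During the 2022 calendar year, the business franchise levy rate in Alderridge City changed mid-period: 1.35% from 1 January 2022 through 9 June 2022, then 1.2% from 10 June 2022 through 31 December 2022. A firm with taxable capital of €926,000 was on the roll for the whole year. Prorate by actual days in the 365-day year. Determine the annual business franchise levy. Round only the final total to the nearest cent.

€11,720.88

1 January – 9 June 2022: 160 days at 1.35% → €926,000 × 1.35% × 160/365 = €5,479.8904
10 June – 31 December 2022: 205 days at 1.2% → €926,000 × 1.2% × 205/365 = €6,240.9863
Total = €11,720.8767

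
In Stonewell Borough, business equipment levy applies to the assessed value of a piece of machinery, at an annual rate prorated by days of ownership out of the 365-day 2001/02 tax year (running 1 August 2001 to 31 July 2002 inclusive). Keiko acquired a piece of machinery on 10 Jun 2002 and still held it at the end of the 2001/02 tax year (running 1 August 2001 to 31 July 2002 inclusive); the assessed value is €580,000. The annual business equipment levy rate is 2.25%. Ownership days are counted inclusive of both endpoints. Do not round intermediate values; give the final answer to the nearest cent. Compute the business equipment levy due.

€1,859.18

Days held (10 Jun – 31 Jul 2002): 52 out of 365
Tax = €580,000 × 2.25% × 52/365 = €1,859.1781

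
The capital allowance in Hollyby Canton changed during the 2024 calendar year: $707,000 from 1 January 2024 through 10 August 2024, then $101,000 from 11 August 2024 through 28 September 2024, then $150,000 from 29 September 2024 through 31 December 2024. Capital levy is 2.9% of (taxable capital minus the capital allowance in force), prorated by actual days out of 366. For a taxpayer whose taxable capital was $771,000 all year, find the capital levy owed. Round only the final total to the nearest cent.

$8,357.39

1 January – 10 August 2024: 223 days, exemption $707,000 → ($771,000 − $707,000) × 2.9% × 223/366 = $1,130.8415
11 August – 28 September 2024: 49 days, exemption $101,000 → ($771,000 − $101,000) × 2.9% × 49/366 = $2,601.2842
29 September – 31 December 2024: 94 days, exemption $150,000 → ($771,000 − $150,000) × 2.9% × 94/366 = $4,625.2623
Total = $8,357.3880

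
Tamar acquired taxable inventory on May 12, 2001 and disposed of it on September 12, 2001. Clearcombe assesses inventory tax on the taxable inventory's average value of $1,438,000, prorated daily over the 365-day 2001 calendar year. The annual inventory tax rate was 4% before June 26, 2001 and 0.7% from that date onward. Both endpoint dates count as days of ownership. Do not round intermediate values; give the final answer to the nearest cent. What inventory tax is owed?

$9,270.18

May 12 – June 25, 2001: 45 days at 4% → $1,438,000 × 4% × 45/365 = $7,091.5068
June 26 – September 12, 2001: 79 days at 0.7% → $1,438,000 × 0.7% × 79/365 = $2,178.6685
Total = $9,270.1753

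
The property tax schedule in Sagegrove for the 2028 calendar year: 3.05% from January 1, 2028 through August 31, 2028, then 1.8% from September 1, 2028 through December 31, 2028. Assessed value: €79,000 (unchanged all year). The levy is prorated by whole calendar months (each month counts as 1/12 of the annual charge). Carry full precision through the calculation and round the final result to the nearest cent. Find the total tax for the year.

January 1 – August 31, 2028: 8 months at 3.05% → €79,000 × 3.05% × 8/12 = €1,606.3333
September 1 – December 31, 2028: 4 months at 1.8% → €79,000 × 1.8% × 4/12 = €474.0000
Total = €2,080.3333

€2,080.33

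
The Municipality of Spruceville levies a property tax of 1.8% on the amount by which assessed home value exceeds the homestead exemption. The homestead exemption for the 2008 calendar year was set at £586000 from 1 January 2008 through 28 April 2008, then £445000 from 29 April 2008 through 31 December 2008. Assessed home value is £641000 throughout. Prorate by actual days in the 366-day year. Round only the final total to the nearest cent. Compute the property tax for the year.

1 January – 28 April 2008: 119 days, exemption £586000 → (£641000 − £586000) × 1.8% × 119/366 = £321.8852
29 April – 31 December 2008: 247 days, exemption £445000 → (£641000 − £445000) × 1.8% × 247/366 = £2380.9180
Total = £2702.8033

£2702.80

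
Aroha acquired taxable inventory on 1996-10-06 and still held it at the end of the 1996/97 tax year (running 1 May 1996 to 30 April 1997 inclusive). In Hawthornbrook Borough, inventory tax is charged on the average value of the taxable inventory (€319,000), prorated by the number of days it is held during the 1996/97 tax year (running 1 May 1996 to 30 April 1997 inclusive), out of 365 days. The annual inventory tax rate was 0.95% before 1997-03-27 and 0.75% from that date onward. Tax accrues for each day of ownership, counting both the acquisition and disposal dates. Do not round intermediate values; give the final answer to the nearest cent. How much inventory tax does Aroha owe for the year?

1996-10-06 to 1997-03-26: 172 days at 0.95% → €319,000 × 0.95% × 172/365 = €1,428.0712
1997-03-27 to 1997-04-30: 35 days at 0.75% → €319,000 × 0.75% × 35/365 = €229.4178
Total = €1,657.4890

€1,657.49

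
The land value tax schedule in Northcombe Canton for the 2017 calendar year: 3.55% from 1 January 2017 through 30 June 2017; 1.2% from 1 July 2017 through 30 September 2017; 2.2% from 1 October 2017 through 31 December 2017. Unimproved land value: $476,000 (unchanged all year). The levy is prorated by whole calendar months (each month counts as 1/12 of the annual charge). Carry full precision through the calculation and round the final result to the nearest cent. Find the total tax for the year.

1 January – 30 June 2017: 6 months at 3.55% → $476,000 × 3.55% × 6/12 = $8,449.0000
1 July – 30 September 2017: 3 months at 1.2% → $476,000 × 1.2% × 3/12 = $1,428.0000
1 October – 31 December 2017: 3 months at 2.2% → $476,000 × 2.2% × 3/12 = $2,618.0000
Total = $12,495.0000

$12,495.00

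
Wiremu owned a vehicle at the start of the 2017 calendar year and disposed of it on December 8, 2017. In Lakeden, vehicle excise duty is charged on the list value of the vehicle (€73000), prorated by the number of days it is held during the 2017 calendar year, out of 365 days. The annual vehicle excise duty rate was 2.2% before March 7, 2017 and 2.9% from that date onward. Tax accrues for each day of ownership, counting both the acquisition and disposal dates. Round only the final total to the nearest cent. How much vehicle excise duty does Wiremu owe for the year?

€1892.60

January 1 – March 6, 2017: 65 days at 2.2% → €73000 × 2.2% × 65/365 = €286.0000
March 7 – December 8, 2017: 277 days at 2.9% → €73000 × 2.9% × 277/365 = €1606.6000
Total = €1892.6000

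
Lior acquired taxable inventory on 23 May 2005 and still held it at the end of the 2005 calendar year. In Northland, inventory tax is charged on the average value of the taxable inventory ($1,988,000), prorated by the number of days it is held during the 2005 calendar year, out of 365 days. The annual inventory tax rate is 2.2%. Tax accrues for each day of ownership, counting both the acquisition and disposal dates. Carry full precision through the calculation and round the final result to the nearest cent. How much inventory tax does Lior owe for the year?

$26,720.90

Days held (23 May – 31 December 2005): 223 out of 365
Tax = $1,988,000 × 2.2% × 223/365 = $26,720.8986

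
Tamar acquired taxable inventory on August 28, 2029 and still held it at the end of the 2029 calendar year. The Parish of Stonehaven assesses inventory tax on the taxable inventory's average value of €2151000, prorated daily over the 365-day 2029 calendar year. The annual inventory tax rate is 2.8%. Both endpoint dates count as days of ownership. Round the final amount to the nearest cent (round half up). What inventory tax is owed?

Days held (August 28 – December 31, 2029): 126 out of 365
Tax = €2151000 × 2.8% × 126/365 = €20791.0356

€20791.04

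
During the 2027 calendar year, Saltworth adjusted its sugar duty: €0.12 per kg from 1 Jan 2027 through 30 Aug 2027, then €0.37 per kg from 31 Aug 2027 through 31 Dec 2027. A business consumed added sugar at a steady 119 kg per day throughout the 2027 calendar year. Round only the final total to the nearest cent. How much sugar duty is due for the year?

€8,871.45

1 Jan – 30 Aug 2027: 242 days × 119 kg/day = 28,798 kg at €0.12/kg → €3,455.76
31 Aug – 31 Dec 2027: 123 days × 119 kg/day = 14,637 kg at €0.37/kg → €5,415.69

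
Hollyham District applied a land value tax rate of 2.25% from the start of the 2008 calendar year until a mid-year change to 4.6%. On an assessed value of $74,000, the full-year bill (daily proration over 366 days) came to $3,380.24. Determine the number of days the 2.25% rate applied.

Let d = days at the first rate; then 366 − d days at the second rate.
$74,000 × [2.25%·d + 4.6%·(366−d)] / 366 = $3,380.24
Solving gives d = 5, so the new rate took effect on 6 Jan 2008.

5 days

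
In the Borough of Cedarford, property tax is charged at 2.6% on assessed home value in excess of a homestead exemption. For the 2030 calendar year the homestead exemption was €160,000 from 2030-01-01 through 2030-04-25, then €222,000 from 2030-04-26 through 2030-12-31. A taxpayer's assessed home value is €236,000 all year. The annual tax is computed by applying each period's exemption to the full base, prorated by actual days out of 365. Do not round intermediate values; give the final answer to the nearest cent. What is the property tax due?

€871.89

2030-01-01 to 2030-04-25: 115 days, exemption €160,000 → (€236,000 − €160,000) × 2.6% × 115/365 = €622.5753
2030-04-26 to 2030-12-31: 250 days, exemption €222,000 → (€236,000 − €222,000) × 2.6% × 250/365 = €249.3151
Total = €871.8904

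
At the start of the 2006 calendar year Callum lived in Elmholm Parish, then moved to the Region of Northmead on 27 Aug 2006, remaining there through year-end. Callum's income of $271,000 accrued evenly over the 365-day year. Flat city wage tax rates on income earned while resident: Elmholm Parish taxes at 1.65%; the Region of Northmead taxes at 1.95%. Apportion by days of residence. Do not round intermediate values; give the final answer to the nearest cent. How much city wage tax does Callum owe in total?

$4,754.38

Elmholm Parish, 1 Jan – 26 Aug 2006: 238 days → $271,000 × 1.65% × 238/365 = $2,915.6630
The Region of Northmead, 27 Aug – 31 Dec 2006: 127 days → $271,000 × 1.95% × 127/365 = $1,838.7164
Total = $4,754.3795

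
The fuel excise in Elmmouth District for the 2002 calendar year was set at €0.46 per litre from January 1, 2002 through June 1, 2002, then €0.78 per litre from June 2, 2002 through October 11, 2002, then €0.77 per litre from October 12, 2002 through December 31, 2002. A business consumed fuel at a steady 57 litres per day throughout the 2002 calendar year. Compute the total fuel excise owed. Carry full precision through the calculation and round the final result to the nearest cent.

€13,409.25

January 1 – June 1, 2002: 152 days × 57 litres/day = 8,664 litres at €0.46/litre → €3,985.44
June 2 – October 11, 2002: 132 days × 57 litres/day = 7,524 litres at €0.78/litre → €5,868.72
October 12 – December 31, 2002: 81 days × 57 litres/day = 4,617 litres at €0.77/litre → €3,555.09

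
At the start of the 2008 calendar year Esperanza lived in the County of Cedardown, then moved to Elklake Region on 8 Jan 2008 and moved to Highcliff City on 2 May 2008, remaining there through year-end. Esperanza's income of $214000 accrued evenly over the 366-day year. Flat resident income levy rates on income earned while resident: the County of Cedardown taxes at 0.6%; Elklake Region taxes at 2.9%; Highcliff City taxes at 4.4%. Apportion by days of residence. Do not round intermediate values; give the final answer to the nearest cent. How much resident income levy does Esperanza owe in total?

$8251.86

The County of Cedardown, 1 Jan – 7 Jan 2008: 7 days → $214000 × 0.6% × 7/366 = $24.5574
Elklake Region, 8 Jan – 1 May 2008: 115 days → $214000 × 2.9% × 115/366 = $1949.9727
Highcliff City, 2 May – 31 Dec 2008: 244 days → $214000 × 4.4% × 244/366 = $6277.3333
Total = $8251.8634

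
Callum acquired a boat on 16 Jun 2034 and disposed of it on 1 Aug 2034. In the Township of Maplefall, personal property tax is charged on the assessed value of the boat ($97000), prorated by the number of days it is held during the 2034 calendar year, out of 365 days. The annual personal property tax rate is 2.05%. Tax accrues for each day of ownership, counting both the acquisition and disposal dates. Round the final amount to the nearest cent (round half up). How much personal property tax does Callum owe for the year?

$256.05

Days held (16 Jun – 1 Aug 2034): 47 out of 365
Tax = $97000 × 2.05% × 47/365 = $256.0534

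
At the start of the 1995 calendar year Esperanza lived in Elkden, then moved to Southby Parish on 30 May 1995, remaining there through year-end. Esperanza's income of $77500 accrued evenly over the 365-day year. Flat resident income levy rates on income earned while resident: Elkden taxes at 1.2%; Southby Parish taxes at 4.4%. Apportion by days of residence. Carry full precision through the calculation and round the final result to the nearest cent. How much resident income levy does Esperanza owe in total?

Elkden, 1 January – 29 May 1995: 149 days → $77500 × 1.2% × 149/365 = $379.6438
Southby Parish, 30 May – 31 December 1995: 216 days → $77500 × 4.4% × 216/365 = $2017.9726
Total = $2397.6164

$2397.62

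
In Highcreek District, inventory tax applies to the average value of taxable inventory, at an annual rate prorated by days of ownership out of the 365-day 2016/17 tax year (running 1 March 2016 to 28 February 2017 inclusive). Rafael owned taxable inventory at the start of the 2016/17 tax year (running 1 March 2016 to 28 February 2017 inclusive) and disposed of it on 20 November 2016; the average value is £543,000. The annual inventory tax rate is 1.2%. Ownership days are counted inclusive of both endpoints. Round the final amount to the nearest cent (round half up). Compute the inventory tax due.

£4,730.79

Days held (1 March – 20 November 2016): 265 out of 365
Tax = £543,000 × 1.2% × 265/365 = £4,730.7945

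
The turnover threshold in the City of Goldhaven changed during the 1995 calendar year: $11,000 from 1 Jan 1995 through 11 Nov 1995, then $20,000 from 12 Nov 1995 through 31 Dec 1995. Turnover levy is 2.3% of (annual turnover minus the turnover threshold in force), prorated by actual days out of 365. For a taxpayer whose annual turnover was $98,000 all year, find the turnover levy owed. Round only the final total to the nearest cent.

$1,972.64

1 Jan – 11 Nov 1995: 315 days, exemption $11,000 → ($98,000 − $11,000) × 2.3% × 315/365 = $1,726.8904
12 Nov – 31 Dec 1995: 50 days, exemption $20,000 → ($98,000 − $20,000) × 2.3% × 50/365 = $245.7534
Total = $1,972.6438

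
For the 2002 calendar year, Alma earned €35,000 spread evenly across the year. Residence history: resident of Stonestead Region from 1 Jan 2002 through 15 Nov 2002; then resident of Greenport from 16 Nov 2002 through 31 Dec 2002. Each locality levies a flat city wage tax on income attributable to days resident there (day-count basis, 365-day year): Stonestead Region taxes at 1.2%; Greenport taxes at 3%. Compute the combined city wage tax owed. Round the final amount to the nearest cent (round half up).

€499.40

Stonestead Region, 1 Jan – 15 Nov 2002: 319 days → €35,000 × 1.2% × 319/365 = €367.0685
Greenport, 16 Nov – 31 Dec 2002: 46 days → €35,000 × 3% × 46/365 = €132.3288
Total = €499.3973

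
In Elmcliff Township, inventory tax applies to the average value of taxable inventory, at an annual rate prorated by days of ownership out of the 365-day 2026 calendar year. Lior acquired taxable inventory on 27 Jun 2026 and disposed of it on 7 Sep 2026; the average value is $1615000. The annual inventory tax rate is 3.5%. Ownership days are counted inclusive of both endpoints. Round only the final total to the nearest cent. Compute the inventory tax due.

Days held (27 Jun – 7 Sep 2026): 73 out of 365
Tax = $1615000 × 3.5% × 73/365 = $11305.0000

$11305.00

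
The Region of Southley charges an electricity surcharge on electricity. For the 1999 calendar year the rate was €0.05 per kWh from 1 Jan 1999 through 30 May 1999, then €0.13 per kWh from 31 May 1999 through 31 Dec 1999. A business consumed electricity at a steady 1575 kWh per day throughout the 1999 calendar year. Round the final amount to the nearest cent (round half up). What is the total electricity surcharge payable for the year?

€55833.75

1 Jan – 30 May 1999: 150 days × 1575 kWh/day = 236,250 kWh at €0.05/kWh → €11812.50
31 May – 31 Dec 1999: 215 days × 1575 kWh/day = 338,625 kWh at €0.13/kWh → €44021.25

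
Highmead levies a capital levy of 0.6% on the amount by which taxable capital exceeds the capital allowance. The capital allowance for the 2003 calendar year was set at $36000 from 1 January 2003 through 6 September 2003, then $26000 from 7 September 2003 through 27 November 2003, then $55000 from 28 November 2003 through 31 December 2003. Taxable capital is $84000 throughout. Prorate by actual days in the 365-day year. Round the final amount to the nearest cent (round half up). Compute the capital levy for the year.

$290.86

1 January – 6 September 2003: 249 days, exemption $36000 → ($84000 − $36000) × 0.6% × 249/365 = $196.4712
7 September – 27 November 2003: 82 days, exemption $26000 → ($84000 − $26000) × 0.6% × 82/365 = $78.1808
28 November – 31 December 2003: 34 days, exemption $55000 → ($84000 − $55000) × 0.6% × 34/365 = $16.2082
Total = $290.8603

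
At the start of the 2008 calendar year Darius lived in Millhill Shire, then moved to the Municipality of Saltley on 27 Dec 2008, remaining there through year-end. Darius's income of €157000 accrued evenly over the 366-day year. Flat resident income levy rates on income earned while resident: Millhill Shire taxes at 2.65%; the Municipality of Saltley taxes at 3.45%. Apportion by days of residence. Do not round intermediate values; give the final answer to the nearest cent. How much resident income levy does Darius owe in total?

Millhill Shire, 1 Jan – 26 Dec 2008: 361 days → €157000 × 2.65% × 361/366 = €4103.6626
The Municipality of Saltley, 27 Dec – 31 Dec 2008: 5 days → €157000 × 3.45% × 5/366 = €73.9959
Total = €4177.6585

€4177.66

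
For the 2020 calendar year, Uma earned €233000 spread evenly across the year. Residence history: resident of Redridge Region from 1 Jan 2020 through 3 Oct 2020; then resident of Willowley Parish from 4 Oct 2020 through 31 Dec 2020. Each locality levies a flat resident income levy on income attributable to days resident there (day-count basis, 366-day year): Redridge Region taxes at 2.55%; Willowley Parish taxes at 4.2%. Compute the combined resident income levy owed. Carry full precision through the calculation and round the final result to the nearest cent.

€6876.36

Redridge Region, 1 Jan – 3 Oct 2020: 277 days → €233000 × 2.55% × 277/366 = €4496.7090
Willowley Parish, 4 Oct – 31 Dec 2020: 89 days → €233000 × 4.2% × 89/366 = €2379.6557
Total = €6876.3648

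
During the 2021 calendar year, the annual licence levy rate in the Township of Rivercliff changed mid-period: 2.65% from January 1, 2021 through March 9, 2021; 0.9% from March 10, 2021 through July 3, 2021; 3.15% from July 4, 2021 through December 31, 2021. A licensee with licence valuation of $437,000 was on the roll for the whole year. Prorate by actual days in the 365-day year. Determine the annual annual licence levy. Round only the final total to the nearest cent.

$10,233.58

January 1 – March 9, 2021: 68 days at 2.65% → $437,000 × 2.65% × 68/365 = $2,157.4630
March 10 – July 3, 2021: 116 days at 0.9% → $437,000 × 0.9% × 116/365 = $1,249.9397
July 4 – December 31, 2021: 181 days at 3.15% → $437,000 × 3.15% × 181/365 = $6,826.1795
Total = $10,233.5822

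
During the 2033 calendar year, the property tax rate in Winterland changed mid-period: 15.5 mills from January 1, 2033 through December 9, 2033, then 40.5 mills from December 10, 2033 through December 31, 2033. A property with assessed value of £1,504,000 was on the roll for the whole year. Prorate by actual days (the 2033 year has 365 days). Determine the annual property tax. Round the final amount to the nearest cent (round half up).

£25,578.30

January 1 – December 9, 2033: 343 days at 15.5 mills → £1,504,000 × 1.55% × 343/365 = £21,906.8932
December 10 – December 31, 2033: 22 days at 40.5 mills → £1,504,000 × 4.05% × 22/365 = £3,671.4082
Total = £25,578.3014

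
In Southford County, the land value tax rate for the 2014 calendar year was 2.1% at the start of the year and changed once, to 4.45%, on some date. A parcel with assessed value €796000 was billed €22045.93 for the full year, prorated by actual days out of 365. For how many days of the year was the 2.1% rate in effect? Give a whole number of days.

Let d = days at the first rate; then 365 − d days at the second rate.
€796000 × [2.1%·d + 4.45%·(365−d)] / 365 = €22045.93
Solving gives d = 261, so the new rate took effect on 19 September 2014.

261 days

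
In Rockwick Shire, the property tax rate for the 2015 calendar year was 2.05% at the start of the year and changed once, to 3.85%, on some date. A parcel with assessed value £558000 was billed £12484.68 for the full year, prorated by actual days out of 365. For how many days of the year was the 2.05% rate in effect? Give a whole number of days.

Let d = days at the first rate; then 365 − d days at the second rate.
£558000 × [2.05%·d + 3.85%·(365−d)] / 365 = £12484.68
Solving gives d = 327, so the new rate took effect on November 24, 2015.

327 days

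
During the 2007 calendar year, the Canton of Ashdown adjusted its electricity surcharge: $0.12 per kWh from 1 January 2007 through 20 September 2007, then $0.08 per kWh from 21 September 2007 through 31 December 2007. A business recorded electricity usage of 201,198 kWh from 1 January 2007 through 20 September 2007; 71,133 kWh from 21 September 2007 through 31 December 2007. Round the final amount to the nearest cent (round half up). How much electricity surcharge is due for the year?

$29,834.40

1 January – 20 September 2007: 201,198 kWh at $0.12/kWh → $24,143.76
21 September – 31 December 2007: 71,133 kWh at $0.08/kWh → $5,690.64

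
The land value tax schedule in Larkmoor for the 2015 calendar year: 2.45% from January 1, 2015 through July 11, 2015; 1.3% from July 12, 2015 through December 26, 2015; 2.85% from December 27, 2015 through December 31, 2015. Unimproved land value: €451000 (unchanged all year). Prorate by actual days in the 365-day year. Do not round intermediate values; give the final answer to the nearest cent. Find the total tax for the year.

€8687.00

January 1 – July 11, 2015: 192 days at 2.45% → €451000 × 2.45% × 192/365 = €5812.3397
July 12 – December 26, 2015: 168 days at 1.3% → €451000 × 1.3% × 168/365 = €2698.5863
December 27 – December 31, 2015: 5 days at 2.85% → €451000 × 2.85% × 5/365 = €176.0753
Total = €8687.0014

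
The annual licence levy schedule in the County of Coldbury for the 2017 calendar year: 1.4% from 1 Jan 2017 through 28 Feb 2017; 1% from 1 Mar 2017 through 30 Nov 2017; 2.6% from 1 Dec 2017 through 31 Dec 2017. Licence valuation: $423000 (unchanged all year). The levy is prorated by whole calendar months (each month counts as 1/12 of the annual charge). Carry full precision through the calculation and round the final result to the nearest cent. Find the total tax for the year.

$5076.00

1 Jan – 28 Feb 2017: 2 months at 1.4% → $423000 × 1.4% × 2/12 = $987.0000
1 Mar – 30 Nov 2017: 9 months at 1% → $423000 × 1% × 9/12 = $3172.5000
1 Dec – 31 Dec 2017: 1 month at 2.6% → $423000 × 2.6% × 1/12 = $916.5000
Total = $5076.0000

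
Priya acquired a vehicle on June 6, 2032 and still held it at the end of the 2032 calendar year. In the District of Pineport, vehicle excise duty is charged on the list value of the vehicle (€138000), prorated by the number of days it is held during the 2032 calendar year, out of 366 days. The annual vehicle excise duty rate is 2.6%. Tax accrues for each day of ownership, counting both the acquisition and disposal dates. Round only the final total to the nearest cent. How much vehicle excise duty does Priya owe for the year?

Days held (June 6 – December 31, 2032): 209 out of 366
Tax = €138000 × 2.6% × 209/366 = €2048.8852

€2048.89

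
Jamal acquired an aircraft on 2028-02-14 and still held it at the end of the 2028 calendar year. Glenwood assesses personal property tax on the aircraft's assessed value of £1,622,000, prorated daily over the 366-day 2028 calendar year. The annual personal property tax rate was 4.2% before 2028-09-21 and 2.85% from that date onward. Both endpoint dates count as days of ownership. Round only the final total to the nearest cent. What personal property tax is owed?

2028-02-14 to 2028-09-20: 220 days at 4.2% → £1,622,000 × 4.2% × 220/366 = £40,948.8525
2028-09-21 to 2028-12-31: 102 days at 2.85% → £1,622,000 × 2.85% × 102/366 = £12,882.9344
Total = £53,831.7869

£53,831.79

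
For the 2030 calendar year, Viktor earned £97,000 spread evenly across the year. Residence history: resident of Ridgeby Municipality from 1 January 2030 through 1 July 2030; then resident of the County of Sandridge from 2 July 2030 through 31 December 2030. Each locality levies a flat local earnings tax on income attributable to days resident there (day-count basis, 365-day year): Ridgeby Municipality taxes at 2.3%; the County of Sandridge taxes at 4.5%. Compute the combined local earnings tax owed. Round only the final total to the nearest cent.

£3,300.92

Ridgeby Municipality, 1 January – 1 July 2030: 182 days → £97,000 × 2.3% × 182/365 = £1,112.4438
The County of Sandridge, 2 July – 31 December 2030: 183 days → £97,000 × 4.5% × 183/365 = £2,188.4795
Total = £3,300.9233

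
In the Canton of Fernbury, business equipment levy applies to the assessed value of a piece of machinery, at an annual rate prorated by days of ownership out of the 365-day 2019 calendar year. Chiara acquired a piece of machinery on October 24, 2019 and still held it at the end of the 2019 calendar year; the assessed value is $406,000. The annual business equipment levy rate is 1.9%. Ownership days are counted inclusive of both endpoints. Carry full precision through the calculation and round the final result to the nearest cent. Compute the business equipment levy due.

$1,458.26

Days held (October 24 – December 31, 2019): 69 out of 365
Tax = $406,000 × 1.9% × 69/365 = $1,458.2630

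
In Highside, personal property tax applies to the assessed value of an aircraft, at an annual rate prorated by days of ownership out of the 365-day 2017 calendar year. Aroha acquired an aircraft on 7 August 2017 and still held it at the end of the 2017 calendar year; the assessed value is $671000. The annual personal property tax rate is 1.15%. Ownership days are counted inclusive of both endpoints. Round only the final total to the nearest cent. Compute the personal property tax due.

Days held (7 August – 31 December 2017): 147 out of 365
Tax = $671000 × 1.15% × 147/365 = $3107.7411

$3107.74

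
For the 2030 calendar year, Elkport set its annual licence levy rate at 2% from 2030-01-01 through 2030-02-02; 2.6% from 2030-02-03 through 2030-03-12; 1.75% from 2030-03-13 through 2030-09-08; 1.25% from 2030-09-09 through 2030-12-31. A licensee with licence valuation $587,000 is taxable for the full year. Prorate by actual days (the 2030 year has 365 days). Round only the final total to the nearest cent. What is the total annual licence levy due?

2030-01-01 to 2030-02-02: 33 days at 2% → $587,000 × 2% × 33/365 = $1,061.4247
2030-02-03 to 2030-03-12: 38 days at 2.6% → $587,000 × 2.6% × 38/365 = $1,588.9205
2030-03-13 to 2030-09-08: 180 days at 1.75% → $587,000 × 1.75% × 180/365 = $5,065.8904
2030-09-09 to 2030-12-31: 114 days at 1.25% → $587,000 × 1.25% × 114/365 = $2,291.7123
Total = $10,007.9479

$10,007.95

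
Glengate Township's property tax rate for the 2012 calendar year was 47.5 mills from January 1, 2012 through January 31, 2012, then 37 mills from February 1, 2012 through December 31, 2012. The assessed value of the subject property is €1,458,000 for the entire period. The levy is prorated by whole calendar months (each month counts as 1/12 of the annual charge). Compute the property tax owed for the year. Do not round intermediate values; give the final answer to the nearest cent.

January 1 – January 31, 2012: 1 month at 47.5 mills → €1,458,000 × 4.75% × 1/12 = €5,771.2500
February 1 – December 31, 2012: 11 months at 37 mills → €1,458,000 × 3.7% × 11/12 = €49,450.5000
Total = €55,221.7500

€55,221.75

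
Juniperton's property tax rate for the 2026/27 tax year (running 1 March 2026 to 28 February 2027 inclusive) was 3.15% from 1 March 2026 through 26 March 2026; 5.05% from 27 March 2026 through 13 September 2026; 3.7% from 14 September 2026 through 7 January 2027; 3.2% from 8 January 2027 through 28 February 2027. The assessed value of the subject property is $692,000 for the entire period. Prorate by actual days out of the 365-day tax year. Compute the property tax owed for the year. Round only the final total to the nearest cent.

$29,216.62

1 March – 26 March 2026: 26 days at 3.15% → $692,000 × 3.15% × 26/365 = $1,552.7342
27 March – 13 September 2026: 171 days at 5.05% → $692,000 × 5.05% × 171/365 = $16,371.9616
14 September 2026 – 7 January 2027: 116 days at 3.7% → $692,000 × 3.7% × 116/365 = $8,137.1616
8 January – 28 February 2027: 52 days at 3.2% → $692,000 × 3.2% × 52/365 = $3,154.7616
Total = $29,216.6192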